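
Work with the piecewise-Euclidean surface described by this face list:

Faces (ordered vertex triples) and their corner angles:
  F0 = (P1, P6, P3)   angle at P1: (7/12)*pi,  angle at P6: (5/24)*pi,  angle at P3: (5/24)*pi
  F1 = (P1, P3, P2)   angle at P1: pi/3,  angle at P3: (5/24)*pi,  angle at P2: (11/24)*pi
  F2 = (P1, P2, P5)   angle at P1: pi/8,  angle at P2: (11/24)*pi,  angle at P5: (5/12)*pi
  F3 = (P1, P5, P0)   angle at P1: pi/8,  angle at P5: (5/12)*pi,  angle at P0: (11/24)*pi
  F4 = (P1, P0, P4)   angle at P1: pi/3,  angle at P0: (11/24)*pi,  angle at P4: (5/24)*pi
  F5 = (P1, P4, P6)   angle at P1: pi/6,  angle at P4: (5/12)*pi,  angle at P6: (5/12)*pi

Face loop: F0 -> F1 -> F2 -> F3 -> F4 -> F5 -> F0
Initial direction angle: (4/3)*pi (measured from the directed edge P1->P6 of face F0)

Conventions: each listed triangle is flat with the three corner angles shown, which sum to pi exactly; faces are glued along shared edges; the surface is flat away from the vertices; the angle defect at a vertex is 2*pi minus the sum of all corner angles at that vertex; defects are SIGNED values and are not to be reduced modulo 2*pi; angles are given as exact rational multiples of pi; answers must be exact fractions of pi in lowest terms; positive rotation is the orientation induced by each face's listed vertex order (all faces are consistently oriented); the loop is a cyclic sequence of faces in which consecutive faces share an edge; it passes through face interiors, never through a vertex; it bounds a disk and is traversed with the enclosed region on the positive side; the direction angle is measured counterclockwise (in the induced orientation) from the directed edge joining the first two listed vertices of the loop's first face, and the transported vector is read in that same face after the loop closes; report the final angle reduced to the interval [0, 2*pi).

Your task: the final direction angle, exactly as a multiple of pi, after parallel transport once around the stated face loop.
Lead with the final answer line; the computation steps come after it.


Answer: final direction angle = (5/3)*pi

enclosed vertex P1: corner angles sum to (5/3)*pi, defect = 2*pi - (5/3)*pi = pi/3
by Gauss-Bonnet the loop rotates the vector by the enclosed defect sum (positive orientation, mod 2*pi)
final angle = (4/3)*pi + pi/3 = (5/3)*pi (mod 2*pi)


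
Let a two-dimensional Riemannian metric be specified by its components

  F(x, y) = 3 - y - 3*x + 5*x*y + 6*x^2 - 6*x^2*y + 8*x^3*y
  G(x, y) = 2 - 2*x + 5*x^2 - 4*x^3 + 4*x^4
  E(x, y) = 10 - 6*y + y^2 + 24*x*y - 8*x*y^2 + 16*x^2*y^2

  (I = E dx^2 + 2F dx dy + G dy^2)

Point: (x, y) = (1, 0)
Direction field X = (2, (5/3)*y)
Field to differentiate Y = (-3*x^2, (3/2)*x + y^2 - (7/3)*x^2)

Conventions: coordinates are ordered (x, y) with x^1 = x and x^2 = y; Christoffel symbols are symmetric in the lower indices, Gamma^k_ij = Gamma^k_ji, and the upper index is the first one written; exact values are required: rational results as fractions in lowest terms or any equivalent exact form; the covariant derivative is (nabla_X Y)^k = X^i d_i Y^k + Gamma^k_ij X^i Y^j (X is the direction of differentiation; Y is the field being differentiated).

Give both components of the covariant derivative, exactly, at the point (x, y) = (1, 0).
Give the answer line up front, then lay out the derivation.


Answer: (nabla_X Y)^x = -183/14, (nabla_X Y)^y = -148/21

E = 10, F = 6, G = 5 at the point
E_x = 0, E_y = 18, F_x = 9, F_y = 6, G_x = 12, G_y = 0
EG - F^2 = 14;  g^inv = (1/14) * [[5, -6], [-6, 10]]
first-kind symbols [ij,l] = (1/2)(d_i g_jl + d_j g_il - d_l g_ij): [xx,x] = E_x/2 = 0, [xx,y] = F_x - E_y/2 = 0, [xy,x] = E_y/2 = 9, [xy,y] = G_x/2 = 6, [yy,x] = F_y - G_x/2 = 0, [yy,y] = G_y/2 = 0
Gamma^x_ij = (G*[ij,x] - F*[ij,y])/(EG - F^2), Gamma^y_ij = (E*[ij,y] - F*[ij,x])/(EG - F^2)
Gamma_xxx = 0, Gamma_xxy = 9/14, Gamma_xyy = 0, Gamma_yxx = 0, Gamma_yxy = 3/7, Gamma_yyy = 0
X = (2, 0), Y = (-3, -5/6) at the point


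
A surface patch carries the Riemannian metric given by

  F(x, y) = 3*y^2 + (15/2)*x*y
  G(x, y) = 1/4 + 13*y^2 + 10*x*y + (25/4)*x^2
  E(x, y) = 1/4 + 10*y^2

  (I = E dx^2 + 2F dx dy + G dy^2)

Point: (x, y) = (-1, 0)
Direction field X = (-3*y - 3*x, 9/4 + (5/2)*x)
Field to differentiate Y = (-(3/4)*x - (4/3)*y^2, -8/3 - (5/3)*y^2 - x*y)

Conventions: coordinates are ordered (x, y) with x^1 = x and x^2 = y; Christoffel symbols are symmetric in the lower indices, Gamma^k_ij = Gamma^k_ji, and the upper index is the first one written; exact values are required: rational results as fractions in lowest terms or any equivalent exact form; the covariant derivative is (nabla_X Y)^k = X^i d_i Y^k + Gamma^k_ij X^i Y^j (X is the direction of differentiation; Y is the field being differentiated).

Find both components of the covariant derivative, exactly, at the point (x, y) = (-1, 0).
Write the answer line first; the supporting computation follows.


Answer: (nabla_X Y)^x = -67/12, (nabla_X Y)^y = 8873/1248

E = 1/4, F = 0, G = 13/2 at the point
E_x = 0, E_y = 0, F_x = 0, F_y = -15/2, G_x = -25/2, G_y = -10
EG - F^2 = 13/8;  g^inv = (8/13) * [[13/2, 0], [0, 1/4]]
first-kind symbols [ij,l] = (1/2)(d_i g_jl + d_j g_il - d_l g_ij): [xx,x] = E_x/2 = 0, [xx,y] = F_x - E_y/2 = 0, [xy,x] = E_y/2 = 0, [xy,y] = G_x/2 = -25/4, [yy,x] = F_y - G_x/2 = -5/4, [yy,y] = G_y/2 = -5
Gamma^x_ij = (G*[ij,x] - F*[ij,y])/(EG - F^2), Gamma^y_ij = (E*[ij,y] - F*[ij,x])/(EG - F^2)
Gamma_xxx = 0, Gamma_xxy = 0, Gamma_xyy = -5, Gamma_yxx = 0, Gamma_yxy = -25/26, Gamma_yyy = -10/13
X = (3, -1/4), Y = (3/4, -8/3) at the point


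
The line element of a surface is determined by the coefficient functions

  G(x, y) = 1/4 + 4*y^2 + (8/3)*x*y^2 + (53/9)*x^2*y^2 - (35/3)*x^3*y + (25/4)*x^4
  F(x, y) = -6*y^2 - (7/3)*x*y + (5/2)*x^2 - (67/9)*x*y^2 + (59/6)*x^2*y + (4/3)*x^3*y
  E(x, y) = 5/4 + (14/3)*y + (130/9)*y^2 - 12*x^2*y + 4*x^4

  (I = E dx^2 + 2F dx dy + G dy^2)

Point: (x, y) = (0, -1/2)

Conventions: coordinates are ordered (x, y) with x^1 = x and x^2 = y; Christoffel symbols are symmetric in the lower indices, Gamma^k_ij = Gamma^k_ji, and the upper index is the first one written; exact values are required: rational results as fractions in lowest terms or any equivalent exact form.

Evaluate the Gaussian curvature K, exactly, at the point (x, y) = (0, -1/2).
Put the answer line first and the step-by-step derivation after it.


Answer: K = 20548/17161

E = 91/36, F = -3/2, G = 5/4, EG - F^2 = 131/144 at the point
E_x = 0, E_y = -88/9, F_x = -25/36, F_y = 6, G_x = 2/3, G_y = -4
E_yy = 260/9, F_xy = 46/9, G_xx = 53/18
Using the Brioschi determinant formula for K from the metric derivatives:
M1 = [[-E_yy/2 + F_xy - G_xx/2, E_x/2, F_x - E_y/2], [F_y - G_x/2, E, F], [G_y/2, F, G]] = [[-389/36, 0, 151/36], [17/3, 91/36, -3/2], [-2, -3/2, 5/4]]; det M1 = -125855/5184
M2 = [[0, E_y/2, G_x/2], [E_y/2, E, F], [G_x/2, F, G]] = [[0, -44/9, 1/3], [-44/9, 91/36, -3/2], [1/3, -3/2, 5/4]]; det M2 = -2729/108
det M1 - det M2 = 5137/5184; K = 5137/5184 / (131/144)^2 = 20548/17161


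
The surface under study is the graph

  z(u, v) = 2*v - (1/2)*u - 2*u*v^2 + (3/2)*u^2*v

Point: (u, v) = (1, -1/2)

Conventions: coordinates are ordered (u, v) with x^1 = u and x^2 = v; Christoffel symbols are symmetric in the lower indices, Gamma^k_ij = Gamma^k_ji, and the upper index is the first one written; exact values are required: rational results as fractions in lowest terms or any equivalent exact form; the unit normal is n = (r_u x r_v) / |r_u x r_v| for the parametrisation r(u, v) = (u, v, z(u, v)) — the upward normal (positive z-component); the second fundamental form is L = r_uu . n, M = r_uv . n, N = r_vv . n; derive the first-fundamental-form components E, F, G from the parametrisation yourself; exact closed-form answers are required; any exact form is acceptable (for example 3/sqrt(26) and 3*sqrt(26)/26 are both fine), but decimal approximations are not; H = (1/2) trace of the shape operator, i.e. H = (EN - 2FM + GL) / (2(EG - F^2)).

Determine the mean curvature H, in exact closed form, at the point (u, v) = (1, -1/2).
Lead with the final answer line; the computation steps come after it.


Answer: H = 493*sqrt(6)/9000

z_u = -5/2, z_v = 11/2, z_uu = -3/2, z_uv = 5, z_vv = -4
E = 29/4, F = -55/4, G = 125/4; answer radicand W^2 = 75/2
unnormalised second-form numerators: l = -3/2, m = 5, n = -4; L = l/sqrt(75/2), and similarly M = m/sqrt(W^2), N = n/sqrt(W^2)
H = (E*n - 2*F*m + G*l) / (2*(EG - F^2)*sqrt(W^2)); E*n - 2*F*m + G*l = 493/8, EG - F^2 = 75/2, so H = (493/600)/sqrt(75/2)


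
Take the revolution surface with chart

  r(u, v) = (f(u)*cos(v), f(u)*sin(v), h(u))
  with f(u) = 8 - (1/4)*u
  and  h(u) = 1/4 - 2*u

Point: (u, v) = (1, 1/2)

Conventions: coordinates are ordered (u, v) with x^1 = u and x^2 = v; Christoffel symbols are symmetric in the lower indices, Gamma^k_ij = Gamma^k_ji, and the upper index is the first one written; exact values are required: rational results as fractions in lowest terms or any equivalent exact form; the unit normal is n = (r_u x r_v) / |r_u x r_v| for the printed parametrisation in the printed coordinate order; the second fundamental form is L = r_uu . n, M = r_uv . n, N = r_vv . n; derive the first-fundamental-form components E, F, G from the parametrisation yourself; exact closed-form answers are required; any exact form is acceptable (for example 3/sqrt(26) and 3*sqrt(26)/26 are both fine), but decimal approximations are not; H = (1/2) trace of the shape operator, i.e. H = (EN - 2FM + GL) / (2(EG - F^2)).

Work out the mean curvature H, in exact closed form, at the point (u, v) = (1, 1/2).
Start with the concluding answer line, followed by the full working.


Answer: H = -16*sqrt(65)/2015

f = 31/4, f' = -1/4, f'' = 0, h' = -2, h'' = 0
E = 65/16, F = 0, G = 961/16; answer radicand W^2 = 65/16
unnormalised second-form numerators: l = 0, m = 0, n = -31/2; L = l/sqrt(65/16), and similarly M = m/sqrt(W^2), N = n/sqrt(W^2)
H = (E*n - 2*F*m + G*l) / (2*(EG - F^2)*sqrt(W^2)); E*n - 2*F*m + G*l = -2015/32, EG - F^2 = 62465/256, so H = (-4/31)/sqrt(65/16)


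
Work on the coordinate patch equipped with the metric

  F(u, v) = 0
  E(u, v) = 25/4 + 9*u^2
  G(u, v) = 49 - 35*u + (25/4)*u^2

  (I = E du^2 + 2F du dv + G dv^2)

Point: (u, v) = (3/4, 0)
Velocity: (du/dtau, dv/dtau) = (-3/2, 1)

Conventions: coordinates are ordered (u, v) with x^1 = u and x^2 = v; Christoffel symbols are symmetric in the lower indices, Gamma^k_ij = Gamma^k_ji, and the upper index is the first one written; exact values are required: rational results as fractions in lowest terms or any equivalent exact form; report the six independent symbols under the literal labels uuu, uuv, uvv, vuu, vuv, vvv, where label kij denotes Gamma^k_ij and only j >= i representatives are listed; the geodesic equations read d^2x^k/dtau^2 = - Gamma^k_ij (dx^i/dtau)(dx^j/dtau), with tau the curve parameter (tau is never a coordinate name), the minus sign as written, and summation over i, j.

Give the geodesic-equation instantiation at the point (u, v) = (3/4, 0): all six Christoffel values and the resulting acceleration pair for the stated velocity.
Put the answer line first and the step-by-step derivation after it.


Answer: Gamma_uuu = 108/181, Gamma_uuv = 0, Gamma_uvv = 205/181, Gamma_vuu = 0, Gamma_vuv = -20/41, Gamma_vvv = 0; accelerations (d^2u/dtau^2, d^2v/dtau^2) = (-448/181, -60/41)

E = 181/16, F = 0, G = 1681/64 at the point
E_u = 27/2, E_v = 0, F_u = 0, F_v = 0, G_u = -205/8, G_v = 0
EG - F^2 = 304261/1024;  g^inv = (1024/304261) * [[1681/64, 0], [0, 181/16]]
first-kind symbols [ij,l] = (1/2)(d_i g_jl + d_j g_il - d_l g_ij): [uu,u] = E_u/2 = 27/4, [uu,v] = F_u - E_v/2 = 0, [uv,u] = E_v/2 = 0, [uv,v] = G_u/2 = -205/16, [vv,u] = F_v - G_u/2 = 205/16, [vv,v] = G_v/2 = 0
Gamma^u_ij = (G*[ij,u] - F*[ij,v])/(EG - F^2), Gamma^v_ij = (E*[ij,v] - F*[ij,u])/(EG - F^2)
Gamma_uuu = 108/181, Gamma_uuv = 0, Gamma_uvv = 205/181, Gamma_vuu = 0, Gamma_vuv = -20/41, Gamma_vvv = 0
d^2u/dtau^2 = -(Gamma_uuu*(-3/2)^2 + 2*Gamma_uuv*(-3/2)*(1) + Gamma_uvv*(1)^2) = -448/181
d^2v/dtau^2 = -(Gamma_vuu*(-3/2)^2 + 2*Gamma_vuv*(-3/2)*(1) + Gamma_vvv*(1)^2) = -60/41


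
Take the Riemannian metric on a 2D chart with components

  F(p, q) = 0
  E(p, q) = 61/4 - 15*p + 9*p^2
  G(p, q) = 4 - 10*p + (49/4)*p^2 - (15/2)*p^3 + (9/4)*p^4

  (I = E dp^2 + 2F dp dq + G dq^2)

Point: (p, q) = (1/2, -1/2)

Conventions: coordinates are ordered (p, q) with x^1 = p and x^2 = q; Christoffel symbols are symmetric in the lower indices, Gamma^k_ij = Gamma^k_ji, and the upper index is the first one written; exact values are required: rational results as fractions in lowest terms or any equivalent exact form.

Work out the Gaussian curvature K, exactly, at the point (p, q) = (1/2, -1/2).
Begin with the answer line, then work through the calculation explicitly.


Answer: K = -6/25

E = 10, F = 0, G = 81/64, EG - F^2 = 405/32 at the point
E_p = -6, E_q = 0, F_p = 0, F_q = 0, G_p = -9/4, G_q = 0
E_qq = 0, F_pq = 0, G_pp = 35/4
Brioschi: K = (det M1 - det M2) / (EG - F^2)^2 with the standard first/second-derivative matrices M1, M2.
M1 = [[-E_qq/2 + F_pq - G_pp/2, E_p/2, F_p - E_q/2], [F_q - G_p/2, E, F], [G_q/2, F, G]] = [[-35/8, -3, 0], [9/8, 10, 0], [0, 0, 81/64]]; det M1 = -26163/512
M2 = [[0, E_q/2, G_p/2], [E_q/2, E, F], [G_p/2, F, G]] = [[0, 0, -9/8], [0, 10, 0], [-9/8, 0, 81/64]]; det M2 = -405/32
det M1 - det M2 = -19683/512; K = -19683/512 / (405/32)^2 = -6/25


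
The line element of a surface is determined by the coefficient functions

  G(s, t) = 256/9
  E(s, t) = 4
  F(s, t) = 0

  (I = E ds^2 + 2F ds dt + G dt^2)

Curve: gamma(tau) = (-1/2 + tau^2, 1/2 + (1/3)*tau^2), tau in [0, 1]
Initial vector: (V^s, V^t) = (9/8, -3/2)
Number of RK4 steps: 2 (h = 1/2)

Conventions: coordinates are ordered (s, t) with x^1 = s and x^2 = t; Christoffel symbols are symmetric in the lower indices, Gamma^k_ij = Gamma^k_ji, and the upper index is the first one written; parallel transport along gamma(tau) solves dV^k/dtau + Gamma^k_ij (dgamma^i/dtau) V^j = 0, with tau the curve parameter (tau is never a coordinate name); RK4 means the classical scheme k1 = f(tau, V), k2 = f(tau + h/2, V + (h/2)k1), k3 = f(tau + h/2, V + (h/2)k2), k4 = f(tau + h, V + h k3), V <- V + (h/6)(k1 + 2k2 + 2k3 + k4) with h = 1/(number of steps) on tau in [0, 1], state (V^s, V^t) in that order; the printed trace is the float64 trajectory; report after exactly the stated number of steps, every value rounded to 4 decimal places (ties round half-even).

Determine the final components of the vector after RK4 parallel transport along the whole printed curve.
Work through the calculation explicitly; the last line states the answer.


gamma'(tau) = (2*tau, (2/3)*tau); f(tau, V)^k = -Gamma^k_ij(gamma(tau)) gamma'^i(tau) V^j; h = 1/2; intermediate values shown to 6 dp
curve data and Christoffel symbols at the stage parameters:
  tau = 0.000000: gamma = (-0.500000, 0.500000), gamma' = (0.000000, 0.000000); Gamma_sss = 0.000000, Gamma_sst = 0.000000, Gamma_stt = 0.000000, Gamma_tss = 0.000000, Gamma_tst = 0.000000, Gamma_ttt = 0.000000
  tau = 0.250000: gamma = (-0.437500, 0.520833), gamma' = (0.500000, 0.166667); Gamma_sss = 0.000000, Gamma_sst = 0.000000, Gamma_stt = 0.000000, Gamma_tss = 0.000000, Gamma_tst = 0.000000, Gamma_ttt = 0.000000
  tau = 0.500000: gamma = (-0.250000, 0.583333), gamma' = (1.000000, 0.333333); Gamma_sss = 0.000000, Gamma_sst = 0.000000, Gamma_stt = 0.000000, Gamma_tss = 0.000000, Gamma_tst = 0.000000, Gamma_ttt = 0.000000
  tau = 0.750000: gamma = (0.062500, 0.687500), gamma' = (1.500000, 0.500000); Gamma_sss = 0.000000, Gamma_sst = 0.000000, Gamma_stt = 0.000000, Gamma_tss = 0.000000, Gamma_tst = 0.000000, Gamma_ttt = 0.000000
  tau = 1.000000: gamma = (0.500000, 0.833333), gamma' = (2.000000, 0.666667); Gamma_sss = 0.000000, Gamma_sst = 0.000000, Gamma_stt = 0.000000, Gamma_tss = 0.000000, Gamma_tst = 0.000000, Gamma_ttt = 0.000000
step 0: V^s = 1.1250, V^t = -1.5000
step 1: k1 = (0.000000, 0.000000), k2 = (0.000000, 0.000000), k3 = (0.000000, 0.000000), k4 = (0.000000, 0.000000); V <- V + (h/6)(k1 + 2k2 + 2k3 + k4): V^s = 1.1250, V^t = -1.5000
step 2: k1 = (0.000000, 0.000000), k2 = (0.000000, 0.000000), k3 = (0.000000, 0.000000), k4 = (0.000000, 0.000000); V <- V + (h/6)(k1 + 2k2 + 2k3 + k4): V^s = 1.1250, V^t = -1.5000

Answer: V^s = 1.1250, V^t = -1.5000


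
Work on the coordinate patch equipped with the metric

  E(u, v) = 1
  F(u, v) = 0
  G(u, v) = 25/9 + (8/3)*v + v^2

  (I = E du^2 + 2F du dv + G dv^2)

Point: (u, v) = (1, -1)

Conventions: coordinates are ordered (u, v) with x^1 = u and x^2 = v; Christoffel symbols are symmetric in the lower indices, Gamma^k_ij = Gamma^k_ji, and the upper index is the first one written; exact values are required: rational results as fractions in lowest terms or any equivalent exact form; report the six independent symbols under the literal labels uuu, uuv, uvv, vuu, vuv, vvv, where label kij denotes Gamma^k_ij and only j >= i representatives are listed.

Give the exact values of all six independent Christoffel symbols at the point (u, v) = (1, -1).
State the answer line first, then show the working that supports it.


Answer: Gamma_uuu = 0, Gamma_uuv = 0, Gamma_uvv = 0, Gamma_vuu = 0, Gamma_vuv = 0, Gamma_vvv = 3/10

E = 1, F = 0, G = 10/9 at the point
E_u = 0, E_v = 0, F_u = 0, F_v = 0, G_u = 0, G_v = 2/3
EG - F^2 = 10/9;  g^inv = (9/10) * [[10/9, 0], [0, 1]]
first-kind symbols [ij,l] = (1/2)(d_i g_jl + d_j g_il - d_l g_ij): [uu,u] = E_u/2 = 0, [uu,v] = F_u - E_v/2 = 0, [uv,u] = E_v/2 = 0, [uv,v] = G_u/2 = 0, [vv,u] = F_v - G_u/2 = 0, [vv,v] = G_v/2 = 1/3
Gamma^u_ij = (G*[ij,u] - F*[ij,v])/(EG - F^2), Gamma^v_ij = (E*[ij,v] - F*[ij,u])/(EG - F^2)


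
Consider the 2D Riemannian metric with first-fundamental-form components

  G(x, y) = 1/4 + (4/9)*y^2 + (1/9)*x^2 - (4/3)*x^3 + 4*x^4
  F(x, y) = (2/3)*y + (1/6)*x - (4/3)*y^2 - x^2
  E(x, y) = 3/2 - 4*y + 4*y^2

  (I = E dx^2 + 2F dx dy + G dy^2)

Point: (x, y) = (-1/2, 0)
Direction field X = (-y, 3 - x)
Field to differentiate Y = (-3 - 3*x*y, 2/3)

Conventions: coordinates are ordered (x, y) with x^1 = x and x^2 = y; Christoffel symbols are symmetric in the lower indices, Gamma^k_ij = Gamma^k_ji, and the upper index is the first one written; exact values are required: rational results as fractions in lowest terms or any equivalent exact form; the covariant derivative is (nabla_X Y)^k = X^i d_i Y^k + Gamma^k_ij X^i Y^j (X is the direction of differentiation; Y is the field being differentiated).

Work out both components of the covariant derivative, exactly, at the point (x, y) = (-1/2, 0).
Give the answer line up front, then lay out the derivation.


Answer: (nabla_X Y)^x = 221725/7236, (nabla_X Y)^y = 21532/603

E = 3/2, F = -1/3, G = 25/36 at the point
E_x = 0, E_y = -4, F_x = 7/6, F_y = 2/3, G_x = -28/9, G_y = 0
EG - F^2 = 67/72;  g^inv = (72/67) * [[25/36, 1/3], [1/3, 3/2]]
first-kind symbols [ij,l] = (1/2)(d_i g_jl + d_j g_il - d_l g_ij): [xx,x] = E_x/2 = 0, [xx,y] = F_x - E_y/2 = 19/6, [xy,x] = E_y/2 = -2, [xy,y] = G_x/2 = -14/9, [yy,x] = F_y - G_x/2 = 20/9, [yy,y] = G_y/2 = 0
Gamma^x_ij = (G*[ij,x] - F*[ij,y])/(EG - F^2), Gamma^y_ij = (E*[ij,y] - F*[ij,x])/(EG - F^2)
Gamma_xxx = 76/67, Gamma_xxy = -412/201, Gamma_xyy = 1000/603, Gamma_yxx = 342/67, Gamma_yxy = -216/67, Gamma_yyy = 160/201
X = (0, 7/2), Y = (-3, 2/3) at the point


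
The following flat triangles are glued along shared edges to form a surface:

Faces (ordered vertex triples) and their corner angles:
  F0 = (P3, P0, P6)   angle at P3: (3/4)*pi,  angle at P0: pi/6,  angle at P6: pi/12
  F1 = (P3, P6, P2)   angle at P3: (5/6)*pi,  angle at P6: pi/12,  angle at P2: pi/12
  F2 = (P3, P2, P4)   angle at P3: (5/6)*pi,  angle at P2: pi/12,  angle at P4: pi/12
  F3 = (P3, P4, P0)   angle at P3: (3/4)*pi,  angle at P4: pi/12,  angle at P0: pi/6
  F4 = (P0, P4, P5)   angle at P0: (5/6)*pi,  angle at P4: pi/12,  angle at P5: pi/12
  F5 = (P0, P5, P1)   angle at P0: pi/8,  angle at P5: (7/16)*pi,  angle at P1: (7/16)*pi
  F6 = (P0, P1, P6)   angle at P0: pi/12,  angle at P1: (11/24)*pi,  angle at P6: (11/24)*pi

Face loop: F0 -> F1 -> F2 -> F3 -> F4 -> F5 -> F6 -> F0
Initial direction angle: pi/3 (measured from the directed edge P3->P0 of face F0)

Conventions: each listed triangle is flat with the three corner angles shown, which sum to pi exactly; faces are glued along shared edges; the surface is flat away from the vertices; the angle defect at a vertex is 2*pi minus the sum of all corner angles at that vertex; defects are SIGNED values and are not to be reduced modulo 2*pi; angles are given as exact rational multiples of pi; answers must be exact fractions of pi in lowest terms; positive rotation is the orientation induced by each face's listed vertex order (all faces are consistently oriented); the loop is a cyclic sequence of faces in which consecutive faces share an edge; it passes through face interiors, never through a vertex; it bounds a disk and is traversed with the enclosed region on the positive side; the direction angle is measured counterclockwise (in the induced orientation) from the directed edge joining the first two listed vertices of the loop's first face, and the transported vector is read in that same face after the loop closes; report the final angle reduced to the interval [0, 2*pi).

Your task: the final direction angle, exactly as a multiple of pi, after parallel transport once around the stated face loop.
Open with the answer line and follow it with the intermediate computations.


Answer: final direction angle = (43/24)*pi

enclosed vertex P0: corner angles sum to (11/8)*pi, defect = 2*pi - (11/8)*pi = (5/8)*pi
enclosed vertex P3: corner angles sum to (19/6)*pi, defect = 2*pi - (19/6)*pi = (-7/6)*pi
transport around the loop rotates by the sum of enclosed defects; add to the initial angle mod 2*pi
final angle = pi/3 - (13/24)*pi = (43/24)*pi (mod 2*pi)


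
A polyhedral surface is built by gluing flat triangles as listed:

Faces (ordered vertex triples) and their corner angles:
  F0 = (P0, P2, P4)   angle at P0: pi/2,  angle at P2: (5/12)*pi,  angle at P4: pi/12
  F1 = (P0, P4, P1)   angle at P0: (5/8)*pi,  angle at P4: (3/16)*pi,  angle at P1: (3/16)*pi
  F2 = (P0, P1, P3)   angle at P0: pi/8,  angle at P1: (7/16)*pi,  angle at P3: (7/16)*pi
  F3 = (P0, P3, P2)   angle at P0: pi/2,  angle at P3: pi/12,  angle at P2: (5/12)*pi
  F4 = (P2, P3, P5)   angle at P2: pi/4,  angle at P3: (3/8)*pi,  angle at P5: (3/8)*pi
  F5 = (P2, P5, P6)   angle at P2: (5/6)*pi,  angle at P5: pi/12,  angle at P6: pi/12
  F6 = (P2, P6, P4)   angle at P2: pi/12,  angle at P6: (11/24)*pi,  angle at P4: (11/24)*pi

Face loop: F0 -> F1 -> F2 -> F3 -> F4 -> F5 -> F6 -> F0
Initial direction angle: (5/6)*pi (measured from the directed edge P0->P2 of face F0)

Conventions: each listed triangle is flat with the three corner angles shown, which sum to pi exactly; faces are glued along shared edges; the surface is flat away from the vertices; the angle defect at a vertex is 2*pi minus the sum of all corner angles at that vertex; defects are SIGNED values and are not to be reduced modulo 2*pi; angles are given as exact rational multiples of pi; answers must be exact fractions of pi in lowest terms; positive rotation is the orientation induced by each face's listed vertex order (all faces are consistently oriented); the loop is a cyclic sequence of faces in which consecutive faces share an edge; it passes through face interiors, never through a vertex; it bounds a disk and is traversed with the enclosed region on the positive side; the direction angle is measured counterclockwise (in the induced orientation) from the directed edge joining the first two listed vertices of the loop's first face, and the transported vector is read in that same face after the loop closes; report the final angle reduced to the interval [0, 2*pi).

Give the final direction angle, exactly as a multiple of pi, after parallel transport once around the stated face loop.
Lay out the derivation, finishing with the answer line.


enclosed vertex P0: corner angles sum to (7/4)*pi, defect = 2*pi - (7/4)*pi = pi/4
enclosed vertex P2: corner angles sum to 2*pi, defect = 2*pi - 2*pi = 0
final direction = starting direction + enclosed defect total, reduced mod 2*pi (induced orientation)
final angle = (5/6)*pi + pi/4 = (13/12)*pi (mod 2*pi)

Answer: final direction angle = (13/12)*pi


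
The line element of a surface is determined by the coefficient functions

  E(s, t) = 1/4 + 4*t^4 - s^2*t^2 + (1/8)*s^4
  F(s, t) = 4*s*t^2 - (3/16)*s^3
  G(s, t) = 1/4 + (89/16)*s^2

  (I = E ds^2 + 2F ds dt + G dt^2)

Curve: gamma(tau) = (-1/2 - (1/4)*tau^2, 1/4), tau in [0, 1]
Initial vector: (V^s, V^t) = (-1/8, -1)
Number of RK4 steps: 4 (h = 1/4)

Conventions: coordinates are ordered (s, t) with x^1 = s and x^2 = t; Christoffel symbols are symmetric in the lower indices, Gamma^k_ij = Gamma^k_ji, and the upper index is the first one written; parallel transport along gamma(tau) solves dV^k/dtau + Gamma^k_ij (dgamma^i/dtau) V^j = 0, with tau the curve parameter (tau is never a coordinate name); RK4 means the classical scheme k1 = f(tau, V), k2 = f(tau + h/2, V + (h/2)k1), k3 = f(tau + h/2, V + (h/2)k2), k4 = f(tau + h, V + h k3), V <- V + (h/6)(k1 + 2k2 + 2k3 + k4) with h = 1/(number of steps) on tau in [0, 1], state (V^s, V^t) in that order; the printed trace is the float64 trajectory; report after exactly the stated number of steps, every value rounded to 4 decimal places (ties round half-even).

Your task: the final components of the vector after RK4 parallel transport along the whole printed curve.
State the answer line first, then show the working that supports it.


Answer: V^s = -0.0192, V^t = -0.6929

gamma'(tau) = (-(1/2)*tau, 0); f(tau, V)^k = -Gamma^k_ij(gamma(tau)) gamma'^i(tau) V^j; h = 1/4; intermediate values shown to 6 dp
curve data and Christoffel symbols at the stage parameters:
  tau = 0.000000: gamma = (-0.500000, 0.250000), gamma' = (0.000000, 0.000000); Gamma_sss = 0.011537, Gamma_sst = -0.436030, Gamma_stt = 7.081793, Gamma_tss = 0.029286, Gamma_tst = -1.722230, Gamma_ttt = 0.438397
  tau = 0.125000: gamma = (-0.503906, 0.250000), gamma' = (-0.062500, 0.000000); Gamma_sss = 0.009169, Gamma_sst = -0.439002, Gamma_stt = 7.136193, Gamma_tss = 0.028022, Gamma_tst = -1.712996, Gamma_ttt = 0.437783
  tau = 0.250000: gamma = (-0.515625, 0.250000), gamma' = (-0.125000, 0.000000); Gamma_sss = 0.001814, Gamma_sst = -0.447685, Gamma_stt = 7.298505, Gamma_tss = 0.024353, Gamma_tst = -1.685679, Gamma_ttt = 0.435666
  tau = 0.375000: gamma = (-0.535156, 0.250000), gamma' = (-0.187500, 0.000000); Gamma_sss = -0.011291, Gamma_sst = -0.461416, Gamma_stt = 7.565747, Gamma_tss = 0.018619, Gamma_tst = -1.641447, Gamma_ttt = 0.431238
  tau = 0.500000: gamma = (-0.562500, 0.250000), gamma' = (-0.250000, 0.000000); Gamma_sss = -0.031446, Gamma_sst = -0.479178, Gamma_stt = 7.931844, Gamma_tss = 0.011319, Gamma_tst = -1.582231, Gamma_ttt = 0.423243
  tau = 0.625000: gamma = (-0.597656, 0.250000), gamma' = (-0.312500, 0.000000); Gamma_sss = -0.060504, Gamma_sst = -0.499682, Gamma_stt = 8.385796, Gamma_tss = 0.003022, Gamma_tst = -1.510636, Gamma_ttt = 0.410077
  tau = 0.750000: gamma = (-0.640625, 0.250000), gamma' = (-0.375000, 0.000000); Gamma_sss = -0.100834, Gamma_sst = -0.521397, Gamma_stt = 8.908812, Gamma_tss = -0.005697, Gamma_tst = -1.429724, Gamma_ttt = 0.389929
  tau = 0.875000: gamma = (-0.691406, 0.250000), gamma' = (-0.437500, 0.000000); Gamma_sss = -0.155129, Gamma_sst = -0.542497, Gamma_stt = 9.470431, Gamma_tss = -0.014296, Gamma_tst = -1.342712, Gamma_ttt = 0.360959
  tau = 1.000000: gamma = (-0.750000, 0.250000), gamma' = (-0.500000, 0.000000); Gamma_sss = -0.225941, Gamma_sst = -0.560747, Gamma_stt = 10.024217, Gamma_tss = -0.022277, Gamma_tst = -1.252671, Gamma_ttt = 0.321586
step 0: V^s = -0.1250, V^t = -1.0000
step 1: k1 = (0.000000, 0.000000), k2 = (0.027366, 0.106843), k3 = (0.027002, 0.105419), k4 = (0.054459, 0.204797); V <- V + (h/6)(k1 + 2k2 + 2k3 + k4): V^s = -0.1182, V^t = -0.9738
step 2: k1 = (0.054466, 0.204825), k2 = (0.082268, 0.291432), k3 = (0.081324, 0.288112), k4 = (0.108794, 0.356417); V <- V + (h/6)(k1 + 2k2 + 2k3 + k4): V^s = -0.0978, V^t = -0.9021
step 3: k1 = (0.108835, 0.356555), k2 = (0.135495, 0.404737), k3 = (0.134491, 0.401897), k4 = (0.159162, 0.429925); V <- V + (h/6)(k1 + 2k2 + 2k3 + k4): V^s = -0.0641, V^t = -0.8021
step 4: k1 = (0.159255, 0.430184), k2 = (0.180611, 0.439876), k3 = (0.180142, 0.439147), k4 = (0.196262, 0.433838); V <- V + (h/6)(k1 + 2k2 + 2k3 + k4): V^s = -0.0192, V^t = -0.6929


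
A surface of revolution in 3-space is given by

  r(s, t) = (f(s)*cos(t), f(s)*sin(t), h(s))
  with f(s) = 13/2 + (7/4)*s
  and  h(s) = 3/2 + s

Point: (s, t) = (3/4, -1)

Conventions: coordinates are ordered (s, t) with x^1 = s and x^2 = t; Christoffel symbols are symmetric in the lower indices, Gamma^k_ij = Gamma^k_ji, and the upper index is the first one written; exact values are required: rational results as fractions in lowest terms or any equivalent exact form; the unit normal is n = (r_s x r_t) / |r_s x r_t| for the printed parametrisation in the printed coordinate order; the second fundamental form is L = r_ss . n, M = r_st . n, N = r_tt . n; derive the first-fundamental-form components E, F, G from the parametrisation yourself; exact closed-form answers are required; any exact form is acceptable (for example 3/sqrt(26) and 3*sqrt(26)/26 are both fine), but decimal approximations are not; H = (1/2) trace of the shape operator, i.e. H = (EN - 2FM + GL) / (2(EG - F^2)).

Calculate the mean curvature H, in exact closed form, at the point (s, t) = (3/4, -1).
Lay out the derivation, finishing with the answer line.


f = 125/16, f' = 7/4, f'' = 0, h' = 1, h'' = 0
E = 65/16, F = 0, G = 15625/256; answer radicand W^2 = 65/16
unnormalised second-form numerators: l = 0, m = 0, n = 125/16; L = l/sqrt(65/16), and similarly M = m/sqrt(W^2), N = n/sqrt(W^2)
H = (E*n - 2*F*m + G*l) / (2*(EG - F^2)*sqrt(W^2)); E*n - 2*F*m + G*l = 8125/256, EG - F^2 = 1015625/4096, so H = (8/125)/sqrt(65/16)

Answer: H = 32*sqrt(65)/8125


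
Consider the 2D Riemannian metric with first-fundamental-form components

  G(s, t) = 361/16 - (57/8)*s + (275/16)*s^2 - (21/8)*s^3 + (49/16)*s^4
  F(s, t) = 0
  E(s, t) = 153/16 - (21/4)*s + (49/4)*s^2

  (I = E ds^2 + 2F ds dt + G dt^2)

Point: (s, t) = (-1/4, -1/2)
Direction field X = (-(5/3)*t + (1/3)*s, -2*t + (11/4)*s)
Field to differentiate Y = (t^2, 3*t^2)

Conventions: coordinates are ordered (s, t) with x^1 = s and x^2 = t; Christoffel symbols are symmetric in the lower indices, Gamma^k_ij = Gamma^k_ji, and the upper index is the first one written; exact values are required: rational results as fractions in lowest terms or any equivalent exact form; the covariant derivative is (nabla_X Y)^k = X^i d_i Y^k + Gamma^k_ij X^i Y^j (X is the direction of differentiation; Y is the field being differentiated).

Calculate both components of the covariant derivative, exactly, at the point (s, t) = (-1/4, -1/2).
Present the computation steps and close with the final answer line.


E = 745/64, F = 0, G = 104329/4096 at the point
E_s = -91/8, E_t = 0, F_s = 0, F_t = 0, G_s = -4199/256, G_t = 0
EG - F^2 = 77725105/262144;  g^inv = (262144/77725105) * [[104329/4096, 0], [0, 745/64]]
first-kind symbols [ij,l] = (1/2)(d_i g_jl + d_j g_il - d_l g_ij): [ss,s] = E_s/2 = -91/16, [ss,t] = F_s - E_t/2 = 0, [st,s] = E_t/2 = 0, [st,t] = G_s/2 = -4199/512, [tt,s] = F_t - G_s/2 = 4199/512, [tt,t] = G_t/2 = 0
Gamma^s_ij = (G*[ij,s] - F*[ij,t])/(EG - F^2), Gamma^t_ij = (E*[ij,t] - F*[ij,s])/(EG - F^2)
Gamma_sss = -364/745, Gamma_sst = 0, Gamma_stt = 4199/5960, Gamma_tss = 0, Gamma_tst = -104/323, Gamma_ttt = 0
X = (3/4, 5/16), Y = (1/4, 3/4) at the point

Answer: (nabla_X Y)^s = -91159/381440, (nabla_X Y)^t = -5911/5168


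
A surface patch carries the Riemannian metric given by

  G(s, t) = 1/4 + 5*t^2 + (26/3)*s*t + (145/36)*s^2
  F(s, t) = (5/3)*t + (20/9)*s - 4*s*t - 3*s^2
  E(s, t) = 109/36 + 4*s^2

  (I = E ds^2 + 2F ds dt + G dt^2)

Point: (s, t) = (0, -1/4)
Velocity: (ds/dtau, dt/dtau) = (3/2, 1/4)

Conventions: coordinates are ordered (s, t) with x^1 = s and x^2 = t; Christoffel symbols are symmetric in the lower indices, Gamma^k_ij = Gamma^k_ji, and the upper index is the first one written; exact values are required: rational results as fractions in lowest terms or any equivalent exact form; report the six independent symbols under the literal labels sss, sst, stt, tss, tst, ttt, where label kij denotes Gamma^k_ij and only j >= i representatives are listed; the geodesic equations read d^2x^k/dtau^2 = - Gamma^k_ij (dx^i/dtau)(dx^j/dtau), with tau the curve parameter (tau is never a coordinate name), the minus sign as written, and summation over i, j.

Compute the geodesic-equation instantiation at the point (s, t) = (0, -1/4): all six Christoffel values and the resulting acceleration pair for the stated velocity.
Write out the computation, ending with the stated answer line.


E = 109/36, F = -5/12, G = 9/16 at the point
E_s = 0, E_t = 0, F_s = 29/9, F_t = 5/3, G_s = -13/6, G_t = -5/2
EG - F^2 = 881/576;  g^inv = (576/881) * [[9/16, 5/12], [5/12, 109/36]]
first-kind symbols [ij,l] = (1/2)(d_i g_jl + d_j g_il - d_l g_ij): [ss,s] = E_s/2 = 0, [ss,t] = F_s - E_t/2 = 29/9, [st,s] = E_t/2 = 0, [st,t] = G_s/2 = -13/12, [tt,s] = F_t - G_s/2 = 11/4, [tt,t] = G_t/2 = -5/4
Gamma^s_ij = (G*[ij,s] - F*[ij,t])/(EG - F^2), Gamma^t_ij = (E*[ij,t] - F*[ij,s])/(EG - F^2)
Gamma_sss = 2320/2643, Gamma_sst = -260/881, Gamma_stt = 591/881, Gamma_tss = 50576/7929, Gamma_tst = -5668/2643, Gamma_ttt = -1520/881
d^2s/dtau^2 = -(Gamma_sss*(3/2)^2 + 2*Gamma_sst*(3/2)*(1/4) + Gamma_stt*(1/4)^2) = -25311/14096
d^2t/dtau^2 = -(Gamma_tss*(3/2)^2 + 2*Gamma_tst*(3/2)*(1/4) + Gamma_ttt*(1/4)^2) = -11132/881

Answer: Gamma_sss = 2320/2643, Gamma_sst = -260/881, Gamma_stt = 591/881, Gamma_tss = 50576/7929, Gamma_tst = -5668/2643, Gamma_ttt = -1520/881; accelerations (d^2s/dtau^2, d^2t/dtau^2) = (-25311/14096, -11132/881)


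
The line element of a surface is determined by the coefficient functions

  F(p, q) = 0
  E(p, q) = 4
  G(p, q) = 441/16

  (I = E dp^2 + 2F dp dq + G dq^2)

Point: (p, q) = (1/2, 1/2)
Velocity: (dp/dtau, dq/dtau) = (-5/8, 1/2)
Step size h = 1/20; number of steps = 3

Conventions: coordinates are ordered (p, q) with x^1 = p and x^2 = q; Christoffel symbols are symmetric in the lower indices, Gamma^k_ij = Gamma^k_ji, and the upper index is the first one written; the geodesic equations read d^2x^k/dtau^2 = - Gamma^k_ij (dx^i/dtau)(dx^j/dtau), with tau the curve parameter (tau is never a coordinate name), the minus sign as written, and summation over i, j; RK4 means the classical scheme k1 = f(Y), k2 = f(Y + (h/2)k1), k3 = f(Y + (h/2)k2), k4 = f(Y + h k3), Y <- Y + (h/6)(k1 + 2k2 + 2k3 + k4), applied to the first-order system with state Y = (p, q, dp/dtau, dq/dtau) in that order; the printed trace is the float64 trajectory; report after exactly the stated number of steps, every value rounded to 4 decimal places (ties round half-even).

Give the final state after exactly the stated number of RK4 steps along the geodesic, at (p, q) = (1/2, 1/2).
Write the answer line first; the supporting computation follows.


Answer: p = 0.4062, q = 0.5750, dp/dtau = -0.6250, dq/dtau = 0.5000

f(Y) = (dp/dtau, dq/dtau, -Gamma^p_ij Y'^i Y'^j, -Gamma^q_ij Y'^i Y'^j) with the Gammas evaluated at the stage position; h = 0.050000; intermediate values shown to 6 dp
step 0: p = 0.5000, q = 0.5000, dp/dtau = -0.6250, dq/dtau = 0.5000
step 1:
  k1: at (p, q) = (0.500000, 0.500000), (dp/dtau, dq/dtau) = (-0.625000, 0.500000); Gamma_ppp = 0.000000, Gamma_ppq = 0.000000, Gamma_pqq = 0.000000, Gamma_qpp = 0.000000, Gamma_qpq = 0.000000, Gamma_qqq = 0.000000; k1 = (-0.625000, 0.500000, 0.000000, 0.000000)
  k2: at (p, q) = (0.484375, 0.512500), (dp/dtau, dq/dtau) = (-0.625000, 0.500000); Gamma_ppp = 0.000000, Gamma_ppq = 0.000000, Gamma_pqq = 0.000000, Gamma_qpp = 0.000000, Gamma_qpq = 0.000000, Gamma_qqq = 0.000000; k2 = (-0.625000, 0.500000, 0.000000, 0.000000)
  k3: at (p, q) = (0.484375, 0.512500), (dp/dtau, dq/dtau) = (-0.625000, 0.500000); Gamma_ppp = 0.000000, Gamma_ppq = 0.000000, Gamma_pqq = 0.000000, Gamma_qpp = 0.000000, Gamma_qpq = 0.000000, Gamma_qqq = 0.000000; k3 = (-0.625000, 0.500000, 0.000000, 0.000000)
  k4: at (p, q) = (0.468750, 0.525000), (dp/dtau, dq/dtau) = (-0.625000, 0.500000); Gamma_ppp = 0.000000, Gamma_ppq = 0.000000, Gamma_pqq = 0.000000, Gamma_qpp = 0.000000, Gamma_qpq = 0.000000, Gamma_qqq = 0.000000; k4 = (-0.625000, 0.500000, 0.000000, 0.000000)
  Y <- Y + (h/6)(k1 + 2k2 + 2k3 + k4): p = 0.4688, q = 0.5250, dp/dtau = -0.6250, dq/dtau = 0.5000
step 2:
  k1: at (p, q) = (0.468750, 0.525000), (dp/dtau, dq/dtau) = (-0.625000, 0.500000); Gamma_ppp = 0.000000, Gamma_ppq = 0.000000, Gamma_pqq = 0.000000, Gamma_qpp = 0.000000, Gamma_qpq = 0.000000, Gamma_qqq = 0.000000; k1 = (-0.625000, 0.500000, 0.000000, 0.000000)
  k2: at (p, q) = (0.453125, 0.537500), (dp/dtau, dq/dtau) = (-0.625000, 0.500000); Gamma_ppp = 0.000000, Gamma_ppq = 0.000000, Gamma_pqq = 0.000000, Gamma_qpp = 0.000000, Gamma_qpq = 0.000000, Gamma_qqq = 0.000000; k2 = (-0.625000, 0.500000, 0.000000, 0.000000)
  k3: at (p, q) = (0.453125, 0.537500), (dp/dtau, dq/dtau) = (-0.625000, 0.500000); Gamma_ppp = 0.000000, Gamma_ppq = 0.000000, Gamma_pqq = 0.000000, Gamma_qpp = 0.000000, Gamma_qpq = 0.000000, Gamma_qqq = 0.000000; k3 = (-0.625000, 0.500000, 0.000000, 0.000000)
  k4: at (p, q) = (0.437500, 0.550000), (dp/dtau, dq/dtau) = (-0.625000, 0.500000); Gamma_ppp = 0.000000, Gamma_ppq = 0.000000, Gamma_pqq = 0.000000, Gamma_qpp = 0.000000, Gamma_qpq = 0.000000, Gamma_qqq = 0.000000; k4 = (-0.625000, 0.500000, 0.000000, 0.000000)
  Y <- Y + (h/6)(k1 + 2k2 + 2k3 + k4): p = 0.4375, q = 0.5500, dp/dtau = -0.6250, dq/dtau = 0.5000
step 3:
  k1: at (p, q) = (0.437500, 0.550000), (dp/dtau, dq/dtau) = (-0.625000, 0.500000); Gamma_ppp = 0.000000, Gamma_ppq = 0.000000, Gamma_pqq = 0.000000, Gamma_qpp = 0.000000, Gamma_qpq = 0.000000, Gamma_qqq = 0.000000; k1 = (-0.625000, 0.500000, 0.000000, 0.000000)
  k2: at (p, q) = (0.421875, 0.562500), (dp/dtau, dq/dtau) = (-0.625000, 0.500000); Gamma_ppp = 0.000000, Gamma_ppq = 0.000000, Gamma_pqq = 0.000000, Gamma_qpp = 0.000000, Gamma_qpq = 0.000000, Gamma_qqq = 0.000000; k2 = (-0.625000, 0.500000, 0.000000, 0.000000)
  k3: at (p, q) = (0.421875, 0.562500), (dp/dtau, dq/dtau) = (-0.625000, 0.500000); Gamma_ppp = 0.000000, Gamma_ppq = 0.000000, Gamma_pqq = 0.000000, Gamma_qpp = 0.000000, Gamma_qpq = 0.000000, Gamma_qqq = 0.000000; k3 = (-0.625000, 0.500000, 0.000000, 0.000000)
  k4: at (p, q) = (0.406250, 0.575000), (dp/dtau, dq/dtau) = (-0.625000, 0.500000); Gamma_ppp = 0.000000, Gamma_ppq = 0.000000, Gamma_pqq = 0.000000, Gamma_qpp = 0.000000, Gamma_qpq = 0.000000, Gamma_qqq = 0.000000; k4 = (-0.625000, 0.500000, 0.000000, 0.000000)
  Y <- Y + (h/6)(k1 + 2k2 + 2k3 + k4): p = 0.4062, q = 0.5750, dp/dtau = -0.6250, dq/dtau = 0.5000


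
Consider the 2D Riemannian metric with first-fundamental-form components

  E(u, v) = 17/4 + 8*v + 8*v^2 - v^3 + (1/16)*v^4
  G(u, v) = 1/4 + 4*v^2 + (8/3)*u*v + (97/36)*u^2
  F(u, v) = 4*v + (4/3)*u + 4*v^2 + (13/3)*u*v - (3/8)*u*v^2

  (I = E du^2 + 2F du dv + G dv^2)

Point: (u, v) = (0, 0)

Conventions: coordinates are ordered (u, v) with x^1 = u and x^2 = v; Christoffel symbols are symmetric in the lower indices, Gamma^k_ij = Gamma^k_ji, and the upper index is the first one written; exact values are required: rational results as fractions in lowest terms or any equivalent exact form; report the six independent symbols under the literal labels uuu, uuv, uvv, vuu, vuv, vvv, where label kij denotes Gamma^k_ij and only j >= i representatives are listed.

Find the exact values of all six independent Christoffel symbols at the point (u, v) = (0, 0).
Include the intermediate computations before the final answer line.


E = 17/4, F = 0, G = 1/4 at the point
E_u = 0, E_v = 8, F_u = 4/3, F_v = 4, G_u = 0, G_v = 0
EG - F^2 = 17/16;  g^inv = (16/17) * [[1/4, 0], [0, 17/4]]
first-kind symbols [ij,l] = (1/2)(d_i g_jl + d_j g_il - d_l g_ij): [uu,u] = E_u/2 = 0, [uu,v] = F_u - E_v/2 = -8/3, [uv,u] = E_v/2 = 4, [uv,v] = G_u/2 = 0, [vv,u] = F_v - G_u/2 = 4, [vv,v] = G_v/2 = 0
Gamma^u_ij = (G*[ij,u] - F*[ij,v])/(EG - F^2), Gamma^v_ij = (E*[ij,v] - F*[ij,u])/(EG - F^2)

Answer: Gamma_uuu = 0, Gamma_uuv = 16/17, Gamma_uvv = 16/17, Gamma_vuu = -32/3, Gamma_vuv = 0, Gamma_vvv = 0
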